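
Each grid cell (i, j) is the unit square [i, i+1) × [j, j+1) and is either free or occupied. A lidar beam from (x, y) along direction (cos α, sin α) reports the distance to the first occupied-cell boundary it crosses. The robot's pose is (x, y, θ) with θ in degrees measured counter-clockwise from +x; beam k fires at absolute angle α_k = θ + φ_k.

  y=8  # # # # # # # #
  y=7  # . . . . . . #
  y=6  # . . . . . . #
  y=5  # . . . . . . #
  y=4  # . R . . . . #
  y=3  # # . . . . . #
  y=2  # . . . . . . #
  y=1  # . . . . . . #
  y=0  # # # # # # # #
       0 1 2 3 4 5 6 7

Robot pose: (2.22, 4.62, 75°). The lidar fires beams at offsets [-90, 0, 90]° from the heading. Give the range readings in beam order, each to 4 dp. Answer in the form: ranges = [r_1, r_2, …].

ranges = [4.9486, 3.4992, 1.2630]

beam 1: φ=-90°, α=345°
  direction (0.9659, -0.2588); cell (2,4); t to first gridline: x 0.8075, y 2.3955 (then +1.0353 / +3.8637)
    (3,4) via x @ 0.8075
    (4,4) via x @ 1.8428
    (4,3) via y @ 2.3955
    (5,3) via x @ 2.8781
    (6,3) via x @ 3.9133
    (7,3) via x @ 4.9486  # hit
  → r_1 = 4.9486
beam 2: φ=0°, α=75°
  direction (0.2588, 0.9659); cell (2,4); t to first gridline: x 3.0137, y 0.3934 (then +3.8637 / +1.0353)
    (2,5) via y @ 0.3934
    (2,6) via y @ 1.4287
    (2,7) via y @ 2.4640
    (3,7) via x @ 3.0137
    (3,8) via y @ 3.4992  # hit
  → r_2 = 3.4992
beam 3: φ=90°, α=165°
  direction (-0.9659, 0.2588); cell (2,4); t to first gridline: x 0.2278, y 1.4682 (then +1.0353 / +3.8637)
    (1,4) via x @ 0.2278
    (0,4) via x @ 1.2630  # hit
  → r_3 = 1.2630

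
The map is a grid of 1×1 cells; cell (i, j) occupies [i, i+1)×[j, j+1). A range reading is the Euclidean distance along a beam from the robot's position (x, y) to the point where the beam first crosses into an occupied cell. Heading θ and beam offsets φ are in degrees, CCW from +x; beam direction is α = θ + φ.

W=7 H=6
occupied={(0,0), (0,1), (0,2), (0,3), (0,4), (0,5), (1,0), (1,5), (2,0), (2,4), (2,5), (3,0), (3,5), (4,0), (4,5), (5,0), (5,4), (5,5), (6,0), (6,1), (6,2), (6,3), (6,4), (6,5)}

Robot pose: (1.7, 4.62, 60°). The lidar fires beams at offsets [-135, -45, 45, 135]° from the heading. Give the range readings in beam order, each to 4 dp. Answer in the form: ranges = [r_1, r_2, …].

ranges = [3.7477, 0.3106, 0.3934, 0.7247]

beam 1: φ=-135°, α=285°
  d=(0.2588,-0.9659)  start (1,4)  tX=1.1591 tY=0.6419  stride 1/|dx|=3.8637 1/|dy|=1.0353
    cross y-line → (1,3), t=0.6419
    cross x-line → (2,3), t=1.1591
    cross y-line → (2,2), t=1.6771
    cross y-line → (2,1), t=2.7124
    cross y-line → (2,0), t=3.7477 (wall)
  → r_1 = 3.7477
beam 2: φ=-45°, α=15°
  d=(0.9659,0.2588)  start (1,4)  tX=0.3106 tY=1.4682  stride 1/|dx|=1.0353 1/|dy|=3.8637
    cross x-line → (2,4), t=0.3106 (wall)
  → r_2 = 0.3106
beam 3: φ=45°, α=105°
  d=(-0.2588,0.9659)  start (1,4)  tX=2.7046 tY=0.3934  stride 1/|dx|=3.8637 1/|dy|=1.0353
    cross y-line → (1,5), t=0.3934 (wall)
  → r_3 = 0.3934
beam 4: φ=135°, α=195°
  d=(-0.9659,-0.2588)  start (1,4)  tX=0.7247 tY=2.3955  stride 1/|dx|=1.0353 1/|dy|=3.8637
    cross x-line → (0,4), t=0.7247 (wall)
  → r_4 = 0.7247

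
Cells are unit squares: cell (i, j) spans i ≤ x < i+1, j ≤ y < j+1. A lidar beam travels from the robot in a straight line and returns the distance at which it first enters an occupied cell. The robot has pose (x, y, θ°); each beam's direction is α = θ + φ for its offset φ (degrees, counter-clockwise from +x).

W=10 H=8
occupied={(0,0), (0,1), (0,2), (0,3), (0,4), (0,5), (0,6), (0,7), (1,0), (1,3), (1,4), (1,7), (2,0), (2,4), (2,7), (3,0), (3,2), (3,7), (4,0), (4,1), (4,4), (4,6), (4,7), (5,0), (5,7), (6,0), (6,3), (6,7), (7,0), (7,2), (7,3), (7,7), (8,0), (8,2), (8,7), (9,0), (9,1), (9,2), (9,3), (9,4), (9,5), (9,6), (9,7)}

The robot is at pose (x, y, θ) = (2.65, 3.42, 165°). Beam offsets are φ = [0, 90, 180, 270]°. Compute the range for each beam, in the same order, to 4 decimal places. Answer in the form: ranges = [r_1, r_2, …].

beam 1: φ=0°, α=165°
  direction (-0.9659, 0.2588); cell (2,3); t to first gridline: x 0.6729, y 2.2409 (then +1.0353 / +3.8637)
    (1,3) via x @ 0.6729  # hit
  → r_1 = 0.6729
beam 2: φ=90°, α=255°
  direction (-0.2588, -0.9659); cell (2,3); t to first gridline: x 2.5114, y 0.4348 (then +3.8637 / +1.0353)
    (2,2) via y @ 0.4348
    (2,1) via y @ 1.4701
    (2,0) via y @ 2.5054  # hit
  → r_2 = 2.5054
beam 3: φ=180°, α=345°
  direction (0.9659, -0.2588); cell (2,3); t to first gridline: x 0.3623, y 1.6228 (then +1.0353 / +3.8637)
    (3,3) via x @ 0.3623
    (4,3) via x @ 1.3976
    (4,2) via y @ 1.6228
    (5,2) via x @ 2.4329
    (6,2) via x @ 3.4682
    (7,2) via x @ 4.5035  # hit
  → r_3 = 4.5035
beam 4: φ=270°, α=75°
  direction (0.2588, 0.9659); cell (2,3); t to first gridline: x 1.3523, y 0.6005 (then +3.8637 / +1.0353)
    (2,4) via y @ 0.6005  # hit
  → r_4 = 0.6005

ranges = [0.6729, 2.5054, 4.5035, 0.6005]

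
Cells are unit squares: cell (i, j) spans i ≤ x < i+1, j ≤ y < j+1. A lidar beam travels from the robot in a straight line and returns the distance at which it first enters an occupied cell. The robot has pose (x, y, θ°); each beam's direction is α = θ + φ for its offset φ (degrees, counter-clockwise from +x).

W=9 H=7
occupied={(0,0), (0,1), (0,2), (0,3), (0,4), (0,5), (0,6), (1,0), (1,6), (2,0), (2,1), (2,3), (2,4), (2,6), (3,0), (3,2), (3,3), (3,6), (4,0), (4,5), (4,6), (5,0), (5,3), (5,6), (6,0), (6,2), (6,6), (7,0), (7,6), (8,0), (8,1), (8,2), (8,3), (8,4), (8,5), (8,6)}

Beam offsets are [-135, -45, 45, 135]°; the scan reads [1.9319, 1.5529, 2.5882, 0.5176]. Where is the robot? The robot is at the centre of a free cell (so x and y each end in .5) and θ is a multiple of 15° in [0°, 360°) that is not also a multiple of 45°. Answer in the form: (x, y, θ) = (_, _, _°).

(x, y, θ) = (7.5, 3.5, 210°)

Candidates: 27 free-cell centres × 16 headings = 432 poses. Raycast each; keep the one whose scan matches to 4 dp.
  (5.5, 5.5, 330°): beam 1 = 0.5176 ≠ 1.9319 ✗
  (6.5, 1.5, 255°): beam 1 = 0.5774 ≠ 1.9319 ✗
  (6.5, 3.5, 255°): beam 1 = 2.8868 ≠ 1.9319 ✗
  …
  (7.5, 3.5, 210°): r_1=1.9319, r_2=1.5529, r_3=2.5882, r_4=0.5176 — all match ✓
No second candidate reproduces the full scan.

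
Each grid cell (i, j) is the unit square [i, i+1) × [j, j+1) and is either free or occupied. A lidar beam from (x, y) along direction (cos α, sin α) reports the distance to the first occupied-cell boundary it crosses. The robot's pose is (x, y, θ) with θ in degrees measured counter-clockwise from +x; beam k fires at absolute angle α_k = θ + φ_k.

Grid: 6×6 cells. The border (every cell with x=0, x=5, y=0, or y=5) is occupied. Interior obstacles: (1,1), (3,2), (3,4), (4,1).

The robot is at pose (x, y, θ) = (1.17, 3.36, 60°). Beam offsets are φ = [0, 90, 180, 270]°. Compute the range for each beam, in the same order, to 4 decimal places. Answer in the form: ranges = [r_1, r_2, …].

ranges = [1.8937, 0.1963, 0.3400, 2.1131]

beam 1: φ=0°, α=60°
  dir = (cos 60°, sin 60°) = (0.5000, 0.8660); from cell (1,3)
  next x-line at t=1.6600, next y-line at t=0.7390; Δt_x=2.0000, Δt_y=1.1547
    y: enter (1,4) at t=0.7390
    x: enter (2,4) at t=1.6600
    y: enter (2,5) at t=1.8937 ← occupied
  → r_1 = 1.8937
beam 2: φ=90°, α=150°
  dir = (cos 150°, sin 150°) = (-0.8660, 0.5000); from cell (1,3)
  next x-line at t=0.1963, next y-line at t=1.2800; Δt_x=1.1547, Δt_y=2.0000
    x: enter (0,3) at t=0.1963 ← occupied
  → r_2 = 0.1963
beam 3: φ=180°, α=240°
  dir = (cos 240°, sin 240°) = (-0.5000, -0.8660); from cell (1,3)
  next x-line at t=0.3400, next y-line at t=0.4157; Δt_x=2.0000, Δt_y=1.1547
    x: enter (0,3) at t=0.3400 ← occupied
  → r_3 = 0.3400
beam 4: φ=270°, α=330°
  dir = (cos 330°, sin 330°) = (0.8660, -0.5000); from cell (1,3)
  next x-line at t=0.9584, next y-line at t=0.7200; Δt_x=1.1547, Δt_y=2.0000
    y: enter (1,2) at t=0.7200
    x: enter (2,2) at t=0.9584
    x: enter (3,2) at t=2.1131 ← occupied
  → r_4 = 2.1131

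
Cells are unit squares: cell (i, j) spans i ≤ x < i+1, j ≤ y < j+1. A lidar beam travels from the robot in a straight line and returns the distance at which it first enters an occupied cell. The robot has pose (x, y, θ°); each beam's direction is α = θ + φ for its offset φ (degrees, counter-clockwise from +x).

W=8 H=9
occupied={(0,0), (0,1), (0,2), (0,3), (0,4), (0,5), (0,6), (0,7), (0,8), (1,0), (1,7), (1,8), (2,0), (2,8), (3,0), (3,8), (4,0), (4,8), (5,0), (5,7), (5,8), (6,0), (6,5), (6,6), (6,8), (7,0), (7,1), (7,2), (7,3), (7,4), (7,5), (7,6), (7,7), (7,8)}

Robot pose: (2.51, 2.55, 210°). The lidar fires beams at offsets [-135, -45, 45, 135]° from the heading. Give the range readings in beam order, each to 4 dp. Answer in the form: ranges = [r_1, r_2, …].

ranges = [5.6423, 1.5633, 1.6047, 4.6484]

beam 1: φ=-135°, α=75°
  dir = (cos 75°, sin 75°) = (0.2588, 0.9659); from cell (2,2)
  next x-line at t=1.8932, next y-line at t=0.4659; Δt_x=3.8637, Δt_y=1.0353
    y: enter (2,3) at t=0.4659
    y: enter (2,4) at t=1.5012
    x: enter (3,4) at t=1.8932
    y: enter (3,5) at t=2.5364
    y: enter (3,6) at t=3.5717
    y: enter (3,7) at t=4.6070
    y: enter (3,8) at t=5.6423 ← occupied
  → r_1 = 5.6423
beam 2: φ=-45°, α=165°
  dir = (cos 165°, sin 165°) = (-0.9659, 0.2588); from cell (2,2)
  next x-line at t=0.5280, next y-line at t=1.7387; Δt_x=1.0353, Δt_y=3.8637
    x: enter (1,2) at t=0.5280
    x: enter (0,2) at t=1.5633 ← occupied
  → r_2 = 1.5633
beam 3: φ=45°, α=255°
  dir = (cos 255°, sin 255°) = (-0.2588, -0.9659); from cell (2,2)
  next x-line at t=1.9705, next y-line at t=0.5694; Δt_x=3.8637, Δt_y=1.0353
    y: enter (2,1) at t=0.5694
    y: enter (2,0) at t=1.6047 ← occupied
  → r_3 = 1.6047
beam 4: φ=135°, α=345°
  dir = (cos 345°, sin 345°) = (0.9659, -0.2588); from cell (2,2)
  next x-line at t=0.5073, next y-line at t=2.1250; Δt_x=1.0353, Δt_y=3.8637
    x: enter (3,2) at t=0.5073
    x: enter (4,2) at t=1.5426
    y: enter (4,1) at t=2.1250
    x: enter (5,1) at t=2.5778
    x: enter (6,1) at t=3.6131
    x: enter (7,1) at t=4.6484 ← occupied
  → r_4 = 4.6484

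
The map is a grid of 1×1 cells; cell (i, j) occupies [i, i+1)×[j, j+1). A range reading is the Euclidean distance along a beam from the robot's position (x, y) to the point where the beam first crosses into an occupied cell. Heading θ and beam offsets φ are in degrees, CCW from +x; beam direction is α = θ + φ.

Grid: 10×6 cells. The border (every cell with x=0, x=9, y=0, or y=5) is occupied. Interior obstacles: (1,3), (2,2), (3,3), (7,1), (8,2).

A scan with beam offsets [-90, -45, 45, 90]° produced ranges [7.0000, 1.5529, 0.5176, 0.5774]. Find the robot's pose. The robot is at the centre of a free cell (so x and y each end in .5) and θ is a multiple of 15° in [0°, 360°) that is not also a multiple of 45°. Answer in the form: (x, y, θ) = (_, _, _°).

Enumerate (i+0.5, j+0.5, θ) over the 27 free cells and 16 admissible headings. For each, cast all 4 beams and compare to the given ranges.
  (5.5, 2.5, 210°): beam 1 = 2.8868 ≠ 7.0000 ✗
  (3.5, 2.5, 330°): beam 1 = 1.7321 ≠ 7.0000 ✗
  (6.5, 4.5, 75°): beam 1 = 2.5882 ≠ 7.0000 ✗
  (8.5, 3.5, 150°): beam 1 = 1.0000 ≠ 7.0000 ✗
  …
  (8.5, 4.5, 300°): r_1=7.0000, r_2=1.5529, r_3=0.5176, r_4=0.5774 — all match ✓
No second candidate reproduces the full scan.

(x, y, θ) = (8.5, 4.5, 300°)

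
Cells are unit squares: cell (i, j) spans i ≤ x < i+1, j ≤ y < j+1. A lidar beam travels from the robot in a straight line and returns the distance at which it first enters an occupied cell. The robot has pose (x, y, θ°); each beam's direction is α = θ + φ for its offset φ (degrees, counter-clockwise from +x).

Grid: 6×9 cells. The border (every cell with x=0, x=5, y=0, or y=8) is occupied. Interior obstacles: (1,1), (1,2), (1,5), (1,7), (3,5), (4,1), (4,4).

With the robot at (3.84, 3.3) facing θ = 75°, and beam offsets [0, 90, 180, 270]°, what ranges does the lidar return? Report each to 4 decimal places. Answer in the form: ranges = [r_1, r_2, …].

beam 1: φ=0°, α=75°
  d=(0.2588,0.9659)  start (3,3)  tX=0.6182 tY=0.7247  stride 1/|dx|=3.8637 1/|dy|=1.0353
    cross x-line → (4,3), t=0.6182
    cross y-line → (4,4), t=0.7247 (wall)
  → r_1 = 0.7247
beam 2: φ=90°, α=165°
  d=(-0.9659,0.2588)  start (3,3)  tX=0.8696 tY=2.7046  stride 1/|dx|=1.0353 1/|dy|=3.8637
    cross x-line → (2,3), t=0.8696
    cross x-line → (1,3), t=1.9049
    cross y-line → (1,4), t=2.7046
    cross x-line → (0,4), t=2.9402 (wall)
  → r_2 = 2.9402
beam 3: φ=180°, α=255°
  d=(-0.2588,-0.9659)  start (3,3)  tX=3.2455 tY=0.3106  stride 1/|dx|=3.8637 1/|dy|=1.0353
    cross y-line → (3,2), t=0.3106
    cross y-line → (3,1), t=1.3459
    cross y-line → (3,0), t=2.3811 (wall)
  → r_3 = 2.3811
beam 4: φ=270°, α=345°
  d=(0.9659,-0.2588)  start (3,3)  tX=0.1656 tY=1.1591  stride 1/|dx|=1.0353 1/|dy|=3.8637
    cross x-line → (4,3), t=0.1656
    cross y-line → (4,2), t=1.1591
    cross x-line → (5,2), t=1.2009 (wall)
  → r_4 = 1.2009

ranges = [0.7247, 2.9402, 2.3811, 1.2009]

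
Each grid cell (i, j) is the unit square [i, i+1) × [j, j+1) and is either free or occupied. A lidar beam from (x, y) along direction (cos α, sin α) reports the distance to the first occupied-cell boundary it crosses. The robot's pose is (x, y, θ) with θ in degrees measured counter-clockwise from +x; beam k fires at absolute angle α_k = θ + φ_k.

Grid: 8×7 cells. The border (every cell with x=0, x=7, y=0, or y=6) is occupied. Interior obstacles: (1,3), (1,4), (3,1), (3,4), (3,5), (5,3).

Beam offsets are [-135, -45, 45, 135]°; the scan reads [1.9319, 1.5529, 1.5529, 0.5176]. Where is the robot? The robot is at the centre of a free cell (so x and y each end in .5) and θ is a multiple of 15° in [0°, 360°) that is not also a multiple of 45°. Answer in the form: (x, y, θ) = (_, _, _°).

Candidates: 24 free-cell centres × 16 headings = 384 poses. Raycast each; keep the one whose scan matches to 4 dp.
  (6.5, 4.5, 120°): beam 1 = 0.5176 ≠ 1.9319 ✗
  (4.5, 5.5, 240°): beam 1 = 0.5176 ≠ 1.9319 ✗
  (4.5, 1.5, 75°): beam 1 = 0.5774 ≠ 1.9319 ✗
  …
  (5.5, 2.5, 330°): r_1=1.9319, r_2=1.5529, r_3=1.5529, r_4=0.5176 — all match ✓
No second candidate reproduces the full scan.

(x, y, θ) = (5.5, 2.5, 330°)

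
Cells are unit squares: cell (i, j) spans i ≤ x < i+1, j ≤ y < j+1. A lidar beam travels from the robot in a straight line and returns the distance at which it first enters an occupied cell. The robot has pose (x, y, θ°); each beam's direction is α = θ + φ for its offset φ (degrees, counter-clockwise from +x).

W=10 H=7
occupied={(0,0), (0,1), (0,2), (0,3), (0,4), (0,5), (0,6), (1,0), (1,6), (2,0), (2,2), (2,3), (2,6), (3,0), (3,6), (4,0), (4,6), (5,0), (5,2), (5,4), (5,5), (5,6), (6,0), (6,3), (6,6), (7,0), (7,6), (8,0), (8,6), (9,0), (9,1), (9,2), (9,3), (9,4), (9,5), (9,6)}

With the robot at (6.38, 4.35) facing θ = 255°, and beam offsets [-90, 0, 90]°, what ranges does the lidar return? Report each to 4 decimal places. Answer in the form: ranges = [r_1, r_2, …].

beam 1: φ=-90°, α=165°
  dir = (cos 165°, sin 165°) = (-0.9659, 0.2588); from cell (6,4)
  next x-line at t=0.3934, next y-line at t=2.5114; Δt_x=1.0353, Δt_y=3.8637
    x: enter (5,4) at t=0.3934 ← occupied
  → r_1 = 0.3934
beam 2: φ=0°, α=255°
  dir = (cos 255°, sin 255°) = (-0.2588, -0.9659); from cell (6,4)
  next x-line at t=1.4682, next y-line at t=0.3623; Δt_x=3.8637, Δt_y=1.0353
    y: enter (6,3) at t=0.3623 ← occupied
  → r_2 = 0.3623
beam 3: φ=90°, α=345°
  dir = (cos 345°, sin 345°) = (0.9659, -0.2588); from cell (6,4)
  next x-line at t=0.6419, next y-line at t=1.3523; Δt_x=1.0353, Δt_y=3.8637
    x: enter (7,4) at t=0.6419
    y: enter (7,3) at t=1.3523
    x: enter (8,3) at t=1.6771
    x: enter (9,3) at t=2.7124 ← occupied
  → r_3 = 2.7124

ranges = [0.3934, 0.3623, 2.7124]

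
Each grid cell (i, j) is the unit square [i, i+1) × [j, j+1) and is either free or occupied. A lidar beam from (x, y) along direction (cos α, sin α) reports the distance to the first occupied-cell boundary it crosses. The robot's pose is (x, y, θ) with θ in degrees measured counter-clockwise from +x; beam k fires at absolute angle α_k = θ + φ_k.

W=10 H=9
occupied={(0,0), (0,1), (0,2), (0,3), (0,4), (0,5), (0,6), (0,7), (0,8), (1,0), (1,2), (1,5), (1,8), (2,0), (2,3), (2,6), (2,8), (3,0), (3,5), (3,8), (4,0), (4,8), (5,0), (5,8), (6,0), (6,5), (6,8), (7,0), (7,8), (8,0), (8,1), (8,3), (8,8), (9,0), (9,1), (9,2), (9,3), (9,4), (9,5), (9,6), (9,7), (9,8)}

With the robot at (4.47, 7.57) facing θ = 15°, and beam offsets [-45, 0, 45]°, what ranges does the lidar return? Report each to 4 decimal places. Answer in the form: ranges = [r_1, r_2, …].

ranges = [5.2308, 1.6614, 0.4965]

beam 1: φ=-45°, α=330°
  cosα=0.8660 sinα=-0.5000 | (4,7) | tMaxX 0.6120 tMaxY 1.1400 | tΔX 1.1547 tΔY 2.0000
    t=0.6120 [x] (5,7)
    t=1.1400 [y] (5,6)
    t=1.7667 [x] (6,6)
    t=2.9214 [x] (7,6)
    t=3.1400 [y] (7,5)
    t=4.0761 [x] (8,5)
    t=5.1400 [y] (8,4)
    t=5.2308 [x] (9,4) — stop
  → r_1 = 5.2308
beam 2: φ=0°, α=15°
  cosα=0.9659 sinα=0.2588 | (4,7) | tMaxX 0.5487 tMaxY 1.6614 | tΔX 1.0353 tΔY 3.8637
    t=0.5487 [x] (5,7)
    t=1.5840 [x] (6,7)
    t=1.6614 [y] (6,8) — stop
  → r_2 = 1.6614
beam 3: φ=45°, α=60°
  cosα=0.5000 sinα=0.8660 | (4,7) | tMaxX 1.0600 tMaxY 0.4965 | tΔX 2.0000 tΔY 1.1547
    t=0.4965 [y] (4,8) — stop
  → r_3 = 0.4965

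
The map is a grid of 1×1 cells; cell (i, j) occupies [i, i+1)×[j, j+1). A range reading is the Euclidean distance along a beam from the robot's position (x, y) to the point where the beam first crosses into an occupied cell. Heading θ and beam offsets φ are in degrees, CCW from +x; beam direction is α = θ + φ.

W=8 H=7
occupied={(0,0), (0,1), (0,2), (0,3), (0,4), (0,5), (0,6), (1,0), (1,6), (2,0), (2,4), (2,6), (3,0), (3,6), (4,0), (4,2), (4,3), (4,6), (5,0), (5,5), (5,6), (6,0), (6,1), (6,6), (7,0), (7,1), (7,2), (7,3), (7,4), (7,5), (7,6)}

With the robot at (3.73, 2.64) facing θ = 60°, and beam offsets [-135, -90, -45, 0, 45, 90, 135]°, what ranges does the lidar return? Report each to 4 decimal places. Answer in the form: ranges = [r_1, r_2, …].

ranges = [1.6979, 0.3118, 0.2795, 0.5400, 3.4785, 3.1523, 2.8263]

beam 1: φ=-135°, α=285°
  direction (0.2588, -0.9659); cell (3,2); t to first gridline: x 1.0432, y 0.6626 (then +3.8637 / +1.0353)
    (3,1) via y @ 0.6626
    (4,1) via x @ 1.0432
    (4,0) via y @ 1.6979  # hit
  → r_1 = 1.6979
beam 2: φ=-90°, α=330°
  direction (0.8660, -0.5000); cell (3,2); t to first gridline: x 0.3118, y 1.2800 (then +1.1547 / +2.0000)
    (4,2) via x @ 0.3118  # hit
  → r_2 = 0.3118
beam 3: φ=-45°, α=15°
  direction (0.9659, 0.2588); cell (3,2); t to first gridline: x 0.2795, y 1.3909 (then +1.0353 / +3.8637)
    (4,2) via x @ 0.2795  # hit
  → r_3 = 0.2795
beam 4: φ=0°, α=60°
  direction (0.5000, 0.8660); cell (3,2); t to first gridline: x 0.5400, y 0.4157 (then +2.0000 / +1.1547)
    (3,3) via y @ 0.4157
    (4,3) via x @ 0.5400  # hit
  → r_4 = 0.5400
beam 5: φ=45°, α=105°
  direction (-0.2588, 0.9659); cell (3,2); t to first gridline: x 2.8205, y 0.3727 (then +3.8637 / +1.0353)
    (3,3) via y @ 0.3727
    (3,4) via y @ 1.4080
    (3,5) via y @ 2.4433
    (2,5) via x @ 2.8205
    (2,6) via y @ 3.4785  # hit
  → r_5 = 3.4785
beam 6: φ=90°, α=150°
  direction (-0.8660, 0.5000); cell (3,2); t to first gridline: x 0.8429, y 0.7200 (then +1.1547 / +2.0000)
    (3,3) via y @ 0.7200
    (2,3) via x @ 0.8429
    (1,3) via x @ 1.9976
    (1,4) via y @ 2.7200
    (0,4) via x @ 3.1523  # hit
  → r_6 = 3.1523
beam 7: φ=135°, α=195°
  direction (-0.9659, -0.2588); cell (3,2); t to first gridline: x 0.7558, y 2.4728 (then +1.0353 / +3.8637)
    (2,2) via x @ 0.7558
    (1,2) via x @ 1.7910
    (1,1) via y @ 2.4728
    (0,1) via x @ 2.8263  # hit
  → r_7 = 2.8263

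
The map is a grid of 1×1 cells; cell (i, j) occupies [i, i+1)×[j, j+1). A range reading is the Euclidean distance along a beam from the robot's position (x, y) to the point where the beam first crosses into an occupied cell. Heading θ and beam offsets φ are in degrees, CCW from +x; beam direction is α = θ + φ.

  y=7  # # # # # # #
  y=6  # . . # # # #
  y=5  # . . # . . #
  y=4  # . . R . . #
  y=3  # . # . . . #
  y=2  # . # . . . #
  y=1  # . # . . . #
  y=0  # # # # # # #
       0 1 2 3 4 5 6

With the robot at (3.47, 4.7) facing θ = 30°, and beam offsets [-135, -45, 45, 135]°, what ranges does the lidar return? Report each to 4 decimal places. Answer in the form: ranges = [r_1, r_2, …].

ranges = [1.8159, 2.6192, 0.3106, 2.5571]

beam 1: φ=-135°, α=255°
  cosα=-0.2588 sinα=-0.9659 | (3,4) | tMaxX 1.8159 tMaxY 0.7247 | tΔX 3.8637 tΔY 1.0353
    t=0.7247 [y] (3,3)
    t=1.7600 [y] (3,2)
    t=1.8159 [x] (2,2) — stop
  → r_1 = 1.8159
beam 2: φ=-45°, α=345°
  cosα=0.9659 sinα=-0.2588 | (3,4) | tMaxX 0.5487 tMaxY 2.7046 | tΔX 1.0353 tΔY 3.8637
    t=0.5487 [x] (4,4)
    t=1.5840 [x] (5,4)
    t=2.6192 [x] (6,4) — stop
  → r_2 = 2.6192
beam 3: φ=45°, α=75°
  cosα=0.2588 sinα=0.9659 | (3,4) | tMaxX 2.0478 tMaxY 0.3106 | tΔX 3.8637 tΔY 1.0353
    t=0.3106 [y] (3,5) — stop
  → r_3 = 0.3106
beam 4: φ=135°, α=165°
  cosα=-0.9659 sinα=0.2588 | (3,4) | tMaxX 0.4866 tMaxY 1.1591 | tΔX 1.0353 tΔY 3.8637
    t=0.4866 [x] (2,4)
    t=1.1591 [y] (2,5)
    t=1.5219 [x] (1,5)
    t=2.5571 [x] (0,5) — stop
  → r_4 = 2.5571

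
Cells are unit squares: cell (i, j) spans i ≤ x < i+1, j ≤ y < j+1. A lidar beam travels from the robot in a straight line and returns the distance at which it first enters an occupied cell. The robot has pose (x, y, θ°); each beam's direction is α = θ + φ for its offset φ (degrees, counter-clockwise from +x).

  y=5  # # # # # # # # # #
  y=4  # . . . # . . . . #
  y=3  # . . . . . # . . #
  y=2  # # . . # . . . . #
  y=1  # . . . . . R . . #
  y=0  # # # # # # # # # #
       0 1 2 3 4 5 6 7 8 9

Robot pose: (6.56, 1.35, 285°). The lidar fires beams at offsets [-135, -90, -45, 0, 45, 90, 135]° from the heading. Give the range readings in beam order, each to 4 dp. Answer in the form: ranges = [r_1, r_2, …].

ranges = [1.8013, 1.3523, 0.4041, 0.3623, 0.7000, 2.5261, 4.2147]

beam 1: φ=-135°, α=150°
  d=(-0.8660,0.5000)  start (6,1)  tX=0.6466 tY=1.3000  stride 1/|dx|=1.1547 1/|dy|=2.0000
    cross x-line → (5,1), t=0.6466
    cross y-line → (5,2), t=1.3000
    cross x-line → (4,2), t=1.8013 (wall)
  → r_1 = 1.8013
beam 2: φ=-90°, α=195°
  d=(-0.9659,-0.2588)  start (6,1)  tX=0.5798 tY=1.3523  stride 1/|dx|=1.0353 1/|dy|=3.8637
    cross x-line → (5,1), t=0.5798
    cross y-line → (5,0), t=1.3523 (wall)
  → r_2 = 1.3523
beam 3: φ=-45°, α=240°
  d=(-0.5000,-0.8660)  start (6,1)  tX=1.1200 tY=0.4041  stride 1/|dx|=2.0000 1/|dy|=1.1547
    cross y-line → (6,0), t=0.4041 (wall)
  → r_3 = 0.4041
beam 4: φ=0°, α=285°
  d=(0.2588,-0.9659)  start (6,1)  tX=1.7000 tY=0.3623  stride 1/|dx|=3.8637 1/|dy|=1.0353
    cross y-line → (6,0), t=0.3623 (wall)
  → r_4 = 0.3623
beam 5: φ=45°, α=330°
  d=(0.8660,-0.5000)  start (6,1)  tX=0.5081 tY=0.7000  stride 1/|dx|=1.1547 1/|dy|=2.0000
    cross x-line → (7,1), t=0.5081
    cross y-line → (7,0), t=0.7000 (wall)
  → r_5 = 0.7000
beam 6: φ=90°, α=15°
  d=(0.9659,0.2588)  start (6,1)  tX=0.4555 tY=2.5114  stride 1/|dx|=1.0353 1/|dy|=3.8637
    cross x-line → (7,1), t=0.4555
    cross x-line → (8,1), t=1.4908
    cross y-line → (8,2), t=2.5114
    cross x-line → (9,2), t=2.5261 (wall)
  → r_6 = 2.5261
beam 7: φ=135°, α=60°
  d=(0.5000,0.8660)  start (6,1)  tX=0.8800 tY=0.7506  stride 1/|dx|=2.0000 1/|dy|=1.1547
    cross y-line → (6,2), t=0.7506
    cross x-line → (7,2), t=0.8800
    cross y-line → (7,3), t=1.9053
    cross x-line → (8,3), t=2.8800
    cross y-line → (8,4), t=3.0600
    cross y-line → (8,5), t=4.2147 (wall)
  → r_7 = 4.2147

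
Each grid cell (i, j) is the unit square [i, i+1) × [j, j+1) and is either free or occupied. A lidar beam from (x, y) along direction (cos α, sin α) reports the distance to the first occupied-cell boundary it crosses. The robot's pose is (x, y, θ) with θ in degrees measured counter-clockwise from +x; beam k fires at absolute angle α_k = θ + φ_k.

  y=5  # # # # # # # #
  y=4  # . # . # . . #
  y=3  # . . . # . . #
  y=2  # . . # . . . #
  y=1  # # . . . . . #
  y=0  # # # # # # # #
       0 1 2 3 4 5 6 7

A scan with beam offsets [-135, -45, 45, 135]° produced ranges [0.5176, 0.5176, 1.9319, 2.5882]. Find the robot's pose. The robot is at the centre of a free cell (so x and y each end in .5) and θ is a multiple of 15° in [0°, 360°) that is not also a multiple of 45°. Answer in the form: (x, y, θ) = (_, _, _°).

Enumerate (i+0.5, j+0.5, θ) over the 19 free cells and 16 admissible headings. For each, cast all 4 beams and compare to the given ranges.
  (5.5, 2.5, 60°): beam 1 = 1.5529 ≠ 0.5176 ✗
  (5.5, 2.5, 75°): beam 1 = 1.7321 ≠ 0.5176 ✗
  (5.5, 3.5, 345°): beam 1 = 0.5774 ≠ 0.5176 ✗
  (6.5, 2.5, 285°): beam 1 = 1.7321 ≠ 0.5176 ✗
  …
  (6.5, 1.5, 30°): r_1=0.5176, r_2=0.5176, r_3=1.9319, r_4=2.5882 — all match ✓
No second candidate reproduces the full scan.

(x, y, θ) = (6.5, 1.5, 30°)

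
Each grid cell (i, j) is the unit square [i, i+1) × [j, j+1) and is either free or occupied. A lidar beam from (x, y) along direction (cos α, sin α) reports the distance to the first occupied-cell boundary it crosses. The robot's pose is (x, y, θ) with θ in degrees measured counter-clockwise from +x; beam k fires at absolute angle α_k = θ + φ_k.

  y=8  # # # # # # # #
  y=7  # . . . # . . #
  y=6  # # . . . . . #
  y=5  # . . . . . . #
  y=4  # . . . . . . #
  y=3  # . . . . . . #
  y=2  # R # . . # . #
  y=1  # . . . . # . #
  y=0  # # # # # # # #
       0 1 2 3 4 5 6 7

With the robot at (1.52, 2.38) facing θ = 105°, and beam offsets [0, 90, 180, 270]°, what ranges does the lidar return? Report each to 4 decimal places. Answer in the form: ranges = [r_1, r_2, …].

beam 1: φ=0°, α=105°
  dir = (cos 105°, sin 105°) = (-0.2588, 0.9659); from cell (1,2)
  next x-line at t=2.0091, next y-line at t=0.6419; Δt_x=3.8637, Δt_y=1.0353
    y: enter (1,3) at t=0.6419
    y: enter (1,4) at t=1.6771
    x: enter (0,4) at t=2.0091 ← occupied
  → r_1 = 2.0091
beam 2: φ=90°, α=195°
  dir = (cos 195°, sin 195°) = (-0.9659, -0.2588); from cell (1,2)
  next x-line at t=0.5383, next y-line at t=1.4682; Δt_x=1.0353, Δt_y=3.8637
    x: enter (0,2) at t=0.5383 ← occupied
  → r_2 = 0.5383
beam 3: φ=180°, α=285°
  dir = (cos 285°, sin 285°) = (0.2588, -0.9659); from cell (1,2)
  next x-line at t=1.8546, next y-line at t=0.3934; Δt_x=3.8637, Δt_y=1.0353
    y: enter (1,1) at t=0.3934
    y: enter (1,0) at t=1.4287 ← occupied
  → r_3 = 1.4287
beam 4: φ=270°, α=15°
  dir = (cos 15°, sin 15°) = (0.9659, 0.2588); from cell (1,2)
  next x-line at t=0.4969, next y-line at t=2.3955; Δt_x=1.0353, Δt_y=3.8637
    x: enter (2,2) at t=0.4969 ← occupied
  → r_4 = 0.4969

ranges = [2.0091, 0.5383, 1.4287, 0.4969]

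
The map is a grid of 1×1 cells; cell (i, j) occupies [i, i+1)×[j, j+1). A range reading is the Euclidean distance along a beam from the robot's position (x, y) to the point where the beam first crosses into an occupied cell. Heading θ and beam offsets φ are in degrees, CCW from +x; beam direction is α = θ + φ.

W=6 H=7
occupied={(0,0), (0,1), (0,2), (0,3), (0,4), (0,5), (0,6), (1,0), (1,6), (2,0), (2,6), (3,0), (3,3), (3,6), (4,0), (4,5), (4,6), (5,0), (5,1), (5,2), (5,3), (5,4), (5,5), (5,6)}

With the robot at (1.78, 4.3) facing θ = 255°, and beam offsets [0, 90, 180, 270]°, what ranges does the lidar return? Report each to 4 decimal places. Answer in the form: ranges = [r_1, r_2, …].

ranges = [3.0137, 1.2630, 1.7600, 0.8075]

beam 1: φ=0°, α=255°
  direction (-0.2588, -0.9659); cell (1,4); t to first gridline: x 3.0137, y 0.3106 (then +3.8637 / +1.0353)
    (1,3) via y @ 0.3106
    (1,2) via y @ 1.3459
    (1,1) via y @ 2.3811
    (0,1) via x @ 3.0137  # hit
  → r_1 = 3.0137
beam 2: φ=90°, α=345°
  direction (0.9659, -0.2588); cell (1,4); t to first gridline: x 0.2278, y 1.1591 (then +1.0353 / +3.8637)
    (2,4) via x @ 0.2278
    (2,3) via y @ 1.1591
    (3,3) via x @ 1.2630  # hit
  → r_2 = 1.2630
beam 3: φ=180°, α=75°
  direction (0.2588, 0.9659); cell (1,4); t to first gridline: x 0.8500, y 0.7247 (then +3.8637 / +1.0353)
    (1,5) via y @ 0.7247
    (2,5) via x @ 0.8500
    (2,6) via y @ 1.7600  # hit
  → r_3 = 1.7600
beam 4: φ=270°, α=165°
  direction (-0.9659, 0.2588); cell (1,4); t to first gridline: x 0.8075, y 2.7046 (then +1.0353 / +3.8637)
    (0,4) via x @ 0.8075  # hit
  → r_4 = 0.8075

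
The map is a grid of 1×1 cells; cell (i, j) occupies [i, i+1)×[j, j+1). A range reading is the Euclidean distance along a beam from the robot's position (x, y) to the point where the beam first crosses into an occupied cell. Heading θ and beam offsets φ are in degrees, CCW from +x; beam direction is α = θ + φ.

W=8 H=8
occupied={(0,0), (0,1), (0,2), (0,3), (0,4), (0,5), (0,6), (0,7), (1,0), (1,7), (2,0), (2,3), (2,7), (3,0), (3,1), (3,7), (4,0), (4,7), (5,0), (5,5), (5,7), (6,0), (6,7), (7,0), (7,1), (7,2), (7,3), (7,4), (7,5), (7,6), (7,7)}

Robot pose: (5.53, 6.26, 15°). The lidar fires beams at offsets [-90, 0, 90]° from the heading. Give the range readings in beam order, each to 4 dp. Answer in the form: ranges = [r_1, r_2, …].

beam 1: φ=-90°, α=285°
  dir = (cos 285°, sin 285°) = (0.2588, -0.9659); from cell (5,6)
  next x-line at t=1.8159, next y-line at t=0.2692; Δt_x=3.8637, Δt_y=1.0353
    y: enter (5,5) at t=0.2692 ← occupied
  → r_1 = 0.2692
beam 2: φ=0°, α=15°
  dir = (cos 15°, sin 15°) = (0.9659, 0.2588); from cell (5,6)
  next x-line at t=0.4866, next y-line at t=2.8591; Δt_x=1.0353, Δt_y=3.8637
    x: enter (6,6) at t=0.4866
    x: enter (7,6) at t=1.5219 ← occupied
  → r_2 = 1.5219
beam 3: φ=90°, α=105°
  dir = (cos 105°, sin 105°) = (-0.2588, 0.9659); from cell (5,6)
  next x-line at t=2.0478, next y-line at t=0.7661; Δt_x=3.8637, Δt_y=1.0353
    y: enter (5,7) at t=0.7661 ← occupied
  → r_3 = 0.7661

ranges = [0.2692, 1.5219, 0.7661]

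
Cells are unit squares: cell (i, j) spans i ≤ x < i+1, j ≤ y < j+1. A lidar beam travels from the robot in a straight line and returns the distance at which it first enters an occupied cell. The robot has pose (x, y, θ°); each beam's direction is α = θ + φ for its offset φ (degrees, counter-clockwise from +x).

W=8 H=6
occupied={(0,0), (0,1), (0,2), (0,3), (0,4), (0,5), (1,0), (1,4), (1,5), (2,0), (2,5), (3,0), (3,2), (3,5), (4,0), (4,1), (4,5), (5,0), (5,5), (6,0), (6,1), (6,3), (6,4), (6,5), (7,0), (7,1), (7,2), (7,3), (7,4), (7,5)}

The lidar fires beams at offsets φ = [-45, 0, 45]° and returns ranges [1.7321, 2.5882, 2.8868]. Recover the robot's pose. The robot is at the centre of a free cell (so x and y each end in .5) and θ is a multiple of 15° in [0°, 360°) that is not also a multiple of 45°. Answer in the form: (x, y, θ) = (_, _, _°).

The pose lattice has 18·16 = 288 candidates. Test each by forward raycasting.
  (4.5, 3.5, 285°): beam 1 = 1.0000 ≠ 1.7321 ✗
  (6.5, 2.5, 345°): beam 1 = 0.5774 ≠ 1.7321 ✗
  (3.5, 4.5, 345°): beam 1 = 2.8868 ≠ 1.7321 ✗
  (1.5, 1.5, 165°): beam 1 = 1.0000 ≠ 1.7321 ✗
  …
  (4.5, 2.5, 75°): r_1=1.7321, r_2=2.5882, r_3=2.8868 — all match ✓
No second candidate reproduces the full scan.

(x, y, θ) = (4.5, 2.5, 75°)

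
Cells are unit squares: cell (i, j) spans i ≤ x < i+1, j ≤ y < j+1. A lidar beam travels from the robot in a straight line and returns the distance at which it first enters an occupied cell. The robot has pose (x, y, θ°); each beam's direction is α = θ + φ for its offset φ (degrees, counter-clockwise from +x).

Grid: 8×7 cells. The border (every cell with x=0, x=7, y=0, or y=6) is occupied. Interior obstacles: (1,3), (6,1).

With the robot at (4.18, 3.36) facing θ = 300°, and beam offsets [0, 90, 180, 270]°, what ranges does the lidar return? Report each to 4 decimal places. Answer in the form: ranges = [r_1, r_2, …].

ranges = [2.7251, 3.2563, 3.0484, 3.6719]

beam 1: φ=0°, α=300°
  cosα=0.5000 sinα=-0.8660 | (4,3) | tMaxX 1.6400 tMaxY 0.4157 | tΔX 2.0000 tΔY 1.1547
    t=0.4157 [y] (4,2)
    t=1.5704 [y] (4,1)
    t=1.6400 [x] (5,1)
    t=2.7251 [y] (5,0) — stop
  → r_1 = 2.7251
beam 2: φ=90°, α=30°
  cosα=0.8660 sinα=0.5000 | (4,3) | tMaxX 0.9469 tMaxY 1.2800 | tΔX 1.1547 tΔY 2.0000
    t=0.9469 [x] (5,3)
    t=1.2800 [y] (5,4)
    t=2.1016 [x] (6,4)
    t=3.2563 [x] (7,4) — stop
  → r_2 = 3.2563
beam 3: φ=180°, α=120°
  cosα=-0.5000 sinα=0.8660 | (4,3) | tMaxX 0.3600 tMaxY 0.7390 | tΔX 2.0000 tΔY 1.1547
    t=0.3600 [x] (3,3)
    t=0.7390 [y] (3,4)
    t=1.8937 [y] (3,5)
    t=2.3600 [x] (2,5)
    t=3.0484 [y] (2,6) — stop
  → r_3 = 3.0484
beam 4: φ=270°, α=210°
  cosα=-0.8660 sinα=-0.5000 | (4,3) | tMaxX 0.2078 tMaxY 0.7200 | tΔX 1.1547 tΔY 2.0000
    t=0.2078 [x] (3,3)
    t=0.7200 [y] (3,2)
    t=1.3625 [x] (2,2)
    t=2.5172 [x] (1,2)
    t=2.7200 [y] (1,1)
    t=3.6719 [x] (0,1) — stop
  → r_4 = 3.6719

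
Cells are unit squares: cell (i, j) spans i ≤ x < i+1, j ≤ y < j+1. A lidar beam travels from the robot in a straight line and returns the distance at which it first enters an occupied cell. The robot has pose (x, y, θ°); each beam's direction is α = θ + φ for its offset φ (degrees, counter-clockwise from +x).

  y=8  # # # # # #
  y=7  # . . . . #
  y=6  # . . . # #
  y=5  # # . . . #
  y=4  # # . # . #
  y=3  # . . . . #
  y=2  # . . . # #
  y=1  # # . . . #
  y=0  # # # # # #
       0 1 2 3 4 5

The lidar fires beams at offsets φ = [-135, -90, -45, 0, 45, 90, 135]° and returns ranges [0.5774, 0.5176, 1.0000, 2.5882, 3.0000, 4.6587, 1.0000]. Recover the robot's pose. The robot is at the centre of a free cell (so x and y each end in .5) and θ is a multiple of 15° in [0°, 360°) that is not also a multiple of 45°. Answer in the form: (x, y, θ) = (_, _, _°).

(x, y, θ) = (3.5, 7.5, 195°)

Enumerate (i+0.5, j+0.5, θ) over the 22 free cells and 16 admissible headings. For each, cast all 7 beams and compare to the given ranges.
  (3.5, 5.5, 120°): beam 1 = 1.5529 ≠ 0.5774 ✗
  (4.5, 1.5, 75°): beam 3 = 0.5774 ≠ 1.0000 ✗
  (4.5, 3.5, 75°): beam 3 = 0.5774 ≠ 1.0000 ✗
  (1.5, 3.5, 300°): beam 1 = 0.5176 ≠ 0.5774 ✗
  (3.5, 5.5, 60°): beam 1 = 0.5176 ≠ 0.5774 ✗
  …
  (3.5, 7.5, 195°): r_1=0.5774, r_2=0.5176, r_3=1.0000, r_4=2.5882, r_5=3.0000, r_6=4.6587, r_7=1.0000 — all match ✓
Unique over the lattice → pose = (3.5, 7.5, 195°).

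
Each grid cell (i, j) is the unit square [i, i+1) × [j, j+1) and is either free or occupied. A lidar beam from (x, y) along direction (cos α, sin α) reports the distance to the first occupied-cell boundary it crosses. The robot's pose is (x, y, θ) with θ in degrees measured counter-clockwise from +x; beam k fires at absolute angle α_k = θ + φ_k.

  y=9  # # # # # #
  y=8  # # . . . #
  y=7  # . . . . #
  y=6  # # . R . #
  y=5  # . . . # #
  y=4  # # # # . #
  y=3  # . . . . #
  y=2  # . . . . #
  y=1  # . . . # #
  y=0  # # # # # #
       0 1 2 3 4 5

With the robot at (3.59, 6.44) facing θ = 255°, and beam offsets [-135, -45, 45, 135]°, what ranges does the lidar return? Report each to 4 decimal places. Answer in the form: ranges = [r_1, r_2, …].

ranges = [2.9560, 2.8800, 0.8200, 1.6281]

beam 1: φ=-135°, α=120°
  d=(-0.5000,0.8660)  start (3,6)  tX=1.1800 tY=0.6466  stride 1/|dx|=2.0000 1/|dy|=1.1547
    cross y-line → (3,7), t=0.6466
    cross x-line → (2,7), t=1.1800
    cross y-line → (2,8), t=1.8013
    cross y-line → (2,9), t=2.9560 (wall)
  → r_1 = 2.9560
beam 2: φ=-45°, α=210°
  d=(-0.8660,-0.5000)  start (3,6)  tX=0.6813 tY=0.8800  stride 1/|dx|=1.1547 1/|dy|=2.0000
    cross x-line → (2,6), t=0.6813
    cross y-line → (2,5), t=0.8800
    cross x-line → (1,5), t=1.8360
    cross y-line → (1,4), t=2.8800 (wall)
  → r_2 = 2.8800
beam 3: φ=45°, α=300°
  d=(0.5000,-0.8660)  start (3,6)  tX=0.8200 tY=0.5081  stride 1/|dx|=2.0000 1/|dy|=1.1547
    cross y-line → (3,5), t=0.5081
    cross x-line → (4,5), t=0.8200 (wall)
  → r_3 = 0.8200
beam 4: φ=135°, α=30°
  d=(0.8660,0.5000)  start (3,6)  tX=0.4734 tY=1.1200  stride 1/|dx|=1.1547 1/|dy|=2.0000
    cross x-line → (4,6), t=0.4734
    cross y-line → (4,7), t=1.1200
    cross x-line → (5,7), t=1.6281 (wall)
  → r_4 = 1.6281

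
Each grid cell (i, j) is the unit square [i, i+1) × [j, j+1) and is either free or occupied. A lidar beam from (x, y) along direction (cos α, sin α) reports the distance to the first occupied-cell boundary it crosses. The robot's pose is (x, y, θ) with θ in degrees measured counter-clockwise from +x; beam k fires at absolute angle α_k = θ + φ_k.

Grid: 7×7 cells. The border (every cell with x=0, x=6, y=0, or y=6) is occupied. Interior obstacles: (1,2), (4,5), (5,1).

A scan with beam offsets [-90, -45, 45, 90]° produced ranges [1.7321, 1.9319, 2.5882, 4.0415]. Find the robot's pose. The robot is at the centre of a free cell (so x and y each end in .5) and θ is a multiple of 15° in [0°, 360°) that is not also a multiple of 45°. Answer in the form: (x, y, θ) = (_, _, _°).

The pose lattice has 22·16 = 352 candidates. Test each by forward raycasting.
  (4.5, 4.5, 255°): beam 1 = 3.6235 ≠ 1.7321 ✗
  (5.5, 4.5, 105°): beam 1 = 0.5176 ≠ 1.7321 ✗
  (2.5, 2.5, 285°): beam 1 = 0.5176 ≠ 1.7321 ✗
  (5.5, 5.5, 60°): beam 1 = 0.5774 ≠ 1.7321 ✗
  …
  (3.5, 2.5, 30°): r_1=1.7321, r_2=1.9319, r_3=2.5882, r_4=4.0415 — all match ✓
No second candidate reproduces the full scan.

(x, y, θ) = (3.5, 2.5, 30°)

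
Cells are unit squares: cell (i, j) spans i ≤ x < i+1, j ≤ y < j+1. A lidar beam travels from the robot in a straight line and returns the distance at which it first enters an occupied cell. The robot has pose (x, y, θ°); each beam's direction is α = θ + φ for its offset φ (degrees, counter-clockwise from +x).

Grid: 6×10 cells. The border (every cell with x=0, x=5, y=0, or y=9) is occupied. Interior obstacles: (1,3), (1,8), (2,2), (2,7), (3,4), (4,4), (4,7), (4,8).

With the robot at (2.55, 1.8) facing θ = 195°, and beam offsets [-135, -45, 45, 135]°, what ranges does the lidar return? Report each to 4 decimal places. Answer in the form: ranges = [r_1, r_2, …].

beam 1: φ=-135°, α=60°
  dir = (cos 60°, sin 60°) = (0.5000, 0.8660); from cell (2,1)
  next x-line at t=0.9000, next y-line at t=0.2309; Δt_x=2.0000, Δt_y=1.1547
    y: enter (2,2) at t=0.2309 ← occupied
  → r_1 = 0.2309
beam 2: φ=-45°, α=150°
  dir = (cos 150°, sin 150°) = (-0.8660, 0.5000); from cell (2,1)
  next x-line at t=0.6351, next y-line at t=0.4000; Δt_x=1.1547, Δt_y=2.0000
    y: enter (2,2) at t=0.4000 ← occupied
  → r_2 = 0.4000
beam 3: φ=45°, α=240°
  dir = (cos 240°, sin 240°) = (-0.5000, -0.8660); from cell (2,1)
  next x-line at t=1.1000, next y-line at t=0.9238; Δt_x=2.0000, Δt_y=1.1547
    y: enter (2,0) at t=0.9238 ← occupied
  → r_3 = 0.9238
beam 4: φ=135°, α=330°
  dir = (cos 330°, sin 330°) = (0.8660, -0.5000); from cell (2,1)
  next x-line at t=0.5196, next y-line at t=1.6000; Δt_x=1.1547, Δt_y=2.0000
    x: enter (3,1) at t=0.5196
    y: enter (3,0) at t=1.6000 ← occupied
  → r_4 = 1.6000

ranges = [0.2309, 0.4000, 0.9238, 1.6000]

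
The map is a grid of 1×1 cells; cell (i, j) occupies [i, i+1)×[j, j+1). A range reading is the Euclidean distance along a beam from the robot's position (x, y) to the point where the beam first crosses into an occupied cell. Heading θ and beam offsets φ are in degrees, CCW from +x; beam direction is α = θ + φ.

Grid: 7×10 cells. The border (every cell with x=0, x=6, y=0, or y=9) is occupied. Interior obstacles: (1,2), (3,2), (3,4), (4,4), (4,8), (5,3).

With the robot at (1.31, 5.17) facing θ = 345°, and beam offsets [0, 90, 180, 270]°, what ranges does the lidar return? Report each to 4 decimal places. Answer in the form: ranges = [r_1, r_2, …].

ranges = [1.7496, 3.9651, 0.3209, 1.1977]

beam 1: φ=0°, α=345°
  d=(0.9659,-0.2588)  start (1,5)  tX=0.7143 tY=0.6568  stride 1/|dx|=1.0353 1/|dy|=3.8637
    cross y-line → (1,4), t=0.6568
    cross x-line → (2,4), t=0.7143
    cross x-line → (3,4), t=1.7496 (wall)
  → r_1 = 1.7496
beam 2: φ=90°, α=75°
  d=(0.2588,0.9659)  start (1,5)  tX=2.6660 tY=0.8593  stride 1/|dx|=3.8637 1/|dy|=1.0353
    cross y-line → (1,6), t=0.8593
    cross y-line → (1,7), t=1.8946
    cross x-line → (2,7), t=2.6660
    cross y-line → (2,8), t=2.9298
    cross y-line → (2,9), t=3.9651 (wall)
  → r_2 = 3.9651
beam 3: φ=180°, α=165°
  d=(-0.9659,0.2588)  start (1,5)  tX=0.3209 tY=3.2069  stride 1/|dx|=1.0353 1/|dy|=3.8637
    cross x-line → (0,5), t=0.3209 (wall)
  → r_3 = 0.3209
beam 4: φ=270°, α=255°
  d=(-0.2588,-0.9659)  start (1,5)  tX=1.1977 tY=0.1760  stride 1/|dx|=3.8637 1/|dy|=1.0353
    cross y-line → (1,4), t=0.1760
    cross x-line → (0,4), t=1.1977 (wall)
  → r_4 = 1.1977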